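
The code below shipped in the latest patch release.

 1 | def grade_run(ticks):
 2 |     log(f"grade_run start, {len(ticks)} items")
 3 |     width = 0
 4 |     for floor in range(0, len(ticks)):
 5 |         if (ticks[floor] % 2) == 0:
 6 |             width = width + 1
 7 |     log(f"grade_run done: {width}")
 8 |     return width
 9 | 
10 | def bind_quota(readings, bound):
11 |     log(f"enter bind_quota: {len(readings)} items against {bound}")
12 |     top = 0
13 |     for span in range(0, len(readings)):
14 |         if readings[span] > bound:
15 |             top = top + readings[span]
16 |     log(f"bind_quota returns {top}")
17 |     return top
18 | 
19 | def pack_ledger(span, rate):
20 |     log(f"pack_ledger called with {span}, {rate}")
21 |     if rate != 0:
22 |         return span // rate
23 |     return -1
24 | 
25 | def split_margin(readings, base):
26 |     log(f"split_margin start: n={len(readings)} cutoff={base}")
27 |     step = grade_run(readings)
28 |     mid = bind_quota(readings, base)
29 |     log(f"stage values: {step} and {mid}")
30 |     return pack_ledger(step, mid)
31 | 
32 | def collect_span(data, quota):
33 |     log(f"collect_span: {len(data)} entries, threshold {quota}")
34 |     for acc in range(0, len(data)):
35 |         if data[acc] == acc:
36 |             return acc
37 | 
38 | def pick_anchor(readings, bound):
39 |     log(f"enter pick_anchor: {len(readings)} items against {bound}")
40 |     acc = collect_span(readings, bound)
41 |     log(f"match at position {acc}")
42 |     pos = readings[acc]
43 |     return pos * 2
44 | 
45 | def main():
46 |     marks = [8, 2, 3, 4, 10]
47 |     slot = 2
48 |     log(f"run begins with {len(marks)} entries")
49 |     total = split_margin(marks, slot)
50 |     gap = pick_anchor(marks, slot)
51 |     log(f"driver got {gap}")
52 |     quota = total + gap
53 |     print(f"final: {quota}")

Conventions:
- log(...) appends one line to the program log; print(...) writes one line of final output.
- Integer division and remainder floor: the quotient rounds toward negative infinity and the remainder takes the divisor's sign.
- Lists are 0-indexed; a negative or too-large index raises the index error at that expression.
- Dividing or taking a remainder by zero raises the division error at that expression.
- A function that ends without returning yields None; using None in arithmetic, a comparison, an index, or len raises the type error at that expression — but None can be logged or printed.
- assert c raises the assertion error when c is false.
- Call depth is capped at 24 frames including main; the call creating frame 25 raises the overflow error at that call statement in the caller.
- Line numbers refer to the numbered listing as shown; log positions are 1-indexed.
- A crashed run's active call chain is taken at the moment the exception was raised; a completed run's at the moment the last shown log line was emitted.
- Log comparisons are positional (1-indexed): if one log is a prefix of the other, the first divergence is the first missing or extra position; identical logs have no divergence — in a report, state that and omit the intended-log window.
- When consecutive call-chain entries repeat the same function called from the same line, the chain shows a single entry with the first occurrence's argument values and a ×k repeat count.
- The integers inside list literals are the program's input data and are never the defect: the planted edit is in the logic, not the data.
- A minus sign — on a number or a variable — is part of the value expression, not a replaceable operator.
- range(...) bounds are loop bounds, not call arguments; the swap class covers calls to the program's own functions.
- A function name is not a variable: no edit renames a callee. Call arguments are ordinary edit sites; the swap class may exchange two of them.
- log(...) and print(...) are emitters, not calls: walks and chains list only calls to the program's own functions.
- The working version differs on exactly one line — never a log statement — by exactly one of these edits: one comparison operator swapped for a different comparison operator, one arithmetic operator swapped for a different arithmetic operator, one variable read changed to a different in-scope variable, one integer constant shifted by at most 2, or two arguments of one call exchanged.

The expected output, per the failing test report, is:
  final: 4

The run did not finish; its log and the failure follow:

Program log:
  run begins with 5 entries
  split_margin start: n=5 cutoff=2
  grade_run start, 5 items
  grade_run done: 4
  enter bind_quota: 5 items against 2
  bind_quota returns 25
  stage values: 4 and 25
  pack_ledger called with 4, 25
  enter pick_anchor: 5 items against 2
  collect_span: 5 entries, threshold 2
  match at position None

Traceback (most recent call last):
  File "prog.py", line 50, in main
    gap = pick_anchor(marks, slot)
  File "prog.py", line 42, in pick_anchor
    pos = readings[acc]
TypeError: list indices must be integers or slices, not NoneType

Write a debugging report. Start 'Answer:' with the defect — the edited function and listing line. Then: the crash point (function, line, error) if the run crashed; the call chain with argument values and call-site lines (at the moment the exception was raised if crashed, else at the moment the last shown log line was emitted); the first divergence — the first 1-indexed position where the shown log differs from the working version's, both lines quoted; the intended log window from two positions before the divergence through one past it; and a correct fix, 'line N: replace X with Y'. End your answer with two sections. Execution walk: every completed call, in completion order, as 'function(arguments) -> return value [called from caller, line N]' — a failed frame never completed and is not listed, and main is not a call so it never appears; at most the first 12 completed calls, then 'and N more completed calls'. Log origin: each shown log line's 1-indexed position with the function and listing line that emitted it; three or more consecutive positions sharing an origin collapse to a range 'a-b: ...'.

Answer: the defect is in collect_span at line 35.
Key fact: Position 11 is the first bad log line: 'match at position None' should read 'match at position 1'.
Crash: pick_anchor, line 42, TypeError.
Call chain: main -> pick_anchor([8, 2, 3, 4, 10], 2) (called at line 50).
First divergence: position 11 — shown 'match at position None', intended 'match at position 1'.
Intended log window:
  9: enter pick_anchor: 5 items against 2
  10: collect_span: 5 entries, threshold 2
  11: match at position 1
  12: driver got 4
Execution walk:
  grade_run([8, 2, 3, 4, 10]) -> 4  [called from split_margin, line 27]
  bind_quota([8, 2, 3, 4, 10], 2) -> 25  [called from split_margin, line 28]
  pack_ledger(4, 25) -> 0  [called from split_margin, line 30]
  split_margin([8, 2, 3, 4, 10], 2) -> 0  [called from main, line 49]
  collect_span([8, 2, 3, 4, 10], 2) -> None  [called from pick_anchor, line 40]
Origin of each log line:
  1: from main, line 48
  2: from split_margin, line 26
  3: from grade_run, line 2
  4: from grade_run, line 7
  5: from bind_quota, line 11
  6: from bind_quota, line 16
  7: from split_margin, line 29
  8: from pack_ledger, line 20
  9: from pick_anchor, line 39
  10: from collect_span, line 33
  11: from pick_anchor, line 41
A correct fix: line 35: replace `data[acc] == acc` with `data[acc] == quota`.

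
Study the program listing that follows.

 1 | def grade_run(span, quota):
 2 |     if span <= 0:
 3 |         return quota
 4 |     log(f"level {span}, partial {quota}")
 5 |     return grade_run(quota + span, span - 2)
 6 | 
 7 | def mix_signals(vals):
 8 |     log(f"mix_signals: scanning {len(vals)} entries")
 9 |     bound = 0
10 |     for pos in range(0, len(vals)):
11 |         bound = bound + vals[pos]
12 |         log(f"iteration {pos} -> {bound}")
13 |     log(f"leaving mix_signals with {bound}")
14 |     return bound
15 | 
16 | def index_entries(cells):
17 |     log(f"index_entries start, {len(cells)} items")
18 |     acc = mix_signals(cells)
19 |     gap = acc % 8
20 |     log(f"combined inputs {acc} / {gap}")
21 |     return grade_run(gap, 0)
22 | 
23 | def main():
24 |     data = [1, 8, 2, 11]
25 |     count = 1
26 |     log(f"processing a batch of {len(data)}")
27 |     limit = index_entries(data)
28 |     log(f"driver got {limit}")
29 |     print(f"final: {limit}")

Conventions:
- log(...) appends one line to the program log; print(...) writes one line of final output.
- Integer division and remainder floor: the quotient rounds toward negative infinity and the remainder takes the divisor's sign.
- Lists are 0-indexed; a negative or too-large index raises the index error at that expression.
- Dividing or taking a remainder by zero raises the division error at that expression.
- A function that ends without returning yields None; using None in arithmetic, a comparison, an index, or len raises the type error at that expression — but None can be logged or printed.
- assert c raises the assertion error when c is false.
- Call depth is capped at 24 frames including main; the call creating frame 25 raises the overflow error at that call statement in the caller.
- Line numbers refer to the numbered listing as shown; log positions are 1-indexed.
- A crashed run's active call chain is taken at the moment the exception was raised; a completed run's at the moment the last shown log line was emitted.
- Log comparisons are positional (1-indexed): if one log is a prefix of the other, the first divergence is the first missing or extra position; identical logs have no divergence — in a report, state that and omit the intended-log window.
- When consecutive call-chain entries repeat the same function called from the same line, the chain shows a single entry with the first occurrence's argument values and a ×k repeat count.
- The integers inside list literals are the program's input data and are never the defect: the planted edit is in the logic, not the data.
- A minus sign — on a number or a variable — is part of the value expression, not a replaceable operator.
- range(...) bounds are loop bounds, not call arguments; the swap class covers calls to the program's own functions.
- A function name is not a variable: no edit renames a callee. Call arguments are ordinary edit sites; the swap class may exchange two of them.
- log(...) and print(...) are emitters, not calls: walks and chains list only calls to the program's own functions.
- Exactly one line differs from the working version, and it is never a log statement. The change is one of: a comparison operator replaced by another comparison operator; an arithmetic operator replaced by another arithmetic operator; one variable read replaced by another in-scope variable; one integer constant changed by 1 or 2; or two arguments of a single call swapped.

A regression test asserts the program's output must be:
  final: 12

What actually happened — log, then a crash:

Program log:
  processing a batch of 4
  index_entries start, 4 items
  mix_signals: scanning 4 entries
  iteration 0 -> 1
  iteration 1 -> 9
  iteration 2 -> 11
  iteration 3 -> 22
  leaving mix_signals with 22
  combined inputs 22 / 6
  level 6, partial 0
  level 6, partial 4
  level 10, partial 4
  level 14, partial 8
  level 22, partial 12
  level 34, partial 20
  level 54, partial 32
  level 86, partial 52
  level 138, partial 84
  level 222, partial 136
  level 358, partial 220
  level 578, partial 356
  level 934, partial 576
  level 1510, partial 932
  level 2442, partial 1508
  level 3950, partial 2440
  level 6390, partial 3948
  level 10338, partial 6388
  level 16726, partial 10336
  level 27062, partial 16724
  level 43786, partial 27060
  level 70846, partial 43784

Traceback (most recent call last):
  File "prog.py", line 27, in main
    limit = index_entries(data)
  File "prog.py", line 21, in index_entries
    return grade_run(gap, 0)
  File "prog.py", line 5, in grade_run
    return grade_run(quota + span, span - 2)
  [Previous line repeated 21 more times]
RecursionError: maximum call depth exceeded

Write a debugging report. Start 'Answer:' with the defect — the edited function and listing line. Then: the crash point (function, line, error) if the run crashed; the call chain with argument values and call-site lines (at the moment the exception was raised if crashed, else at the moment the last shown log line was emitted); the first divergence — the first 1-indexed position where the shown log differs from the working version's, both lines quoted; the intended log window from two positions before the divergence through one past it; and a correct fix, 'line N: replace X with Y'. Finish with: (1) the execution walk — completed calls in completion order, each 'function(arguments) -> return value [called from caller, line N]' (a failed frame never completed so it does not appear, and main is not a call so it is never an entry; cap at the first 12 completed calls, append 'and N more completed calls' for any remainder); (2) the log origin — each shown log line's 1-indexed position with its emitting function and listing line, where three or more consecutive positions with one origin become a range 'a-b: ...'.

Answer: the defect is in grade_run at line 5.
Key fact: At log position 11 the runs split — shown 'level 6, partial 4', but the working version logs 'level 4, partial 6'.
Crash: grade_run, line 5, RecursionError.
Call chain: main -> index_entries([1, 8, 2, 11]) (called at line 27) -> grade_run(6, 0) (called at line 21) -> grade_run(6, 4) (called at line 5) ×21.
First divergence: position 11; shown 'level 6, partial 4' vs intended 'level 4, partial 6'.
Intended log window:
  9: combined inputs 22 / 6
  10: level 6, partial 0
  11: level 4, partial 6
  12: level 2, partial 10
Execution walk:
  mix_signals([1, 8, 2, 11]) -> 22  [called from index_entries, line 18]
Origin of each log line:
  1: logged in main at line 26
  2: logged in index_entries at line 17
  3: logged in mix_signals at line 8
  4-7: logged in mix_signals at line 12
  8: logged in mix_signals at line 13
  9: logged in index_entries at line 20
  10-31: logged in grade_run at line 4
A correct fix: line 5: replace `grade_run(quota + span, span - 2)` with `grade_run(span - 2, quota + span)`.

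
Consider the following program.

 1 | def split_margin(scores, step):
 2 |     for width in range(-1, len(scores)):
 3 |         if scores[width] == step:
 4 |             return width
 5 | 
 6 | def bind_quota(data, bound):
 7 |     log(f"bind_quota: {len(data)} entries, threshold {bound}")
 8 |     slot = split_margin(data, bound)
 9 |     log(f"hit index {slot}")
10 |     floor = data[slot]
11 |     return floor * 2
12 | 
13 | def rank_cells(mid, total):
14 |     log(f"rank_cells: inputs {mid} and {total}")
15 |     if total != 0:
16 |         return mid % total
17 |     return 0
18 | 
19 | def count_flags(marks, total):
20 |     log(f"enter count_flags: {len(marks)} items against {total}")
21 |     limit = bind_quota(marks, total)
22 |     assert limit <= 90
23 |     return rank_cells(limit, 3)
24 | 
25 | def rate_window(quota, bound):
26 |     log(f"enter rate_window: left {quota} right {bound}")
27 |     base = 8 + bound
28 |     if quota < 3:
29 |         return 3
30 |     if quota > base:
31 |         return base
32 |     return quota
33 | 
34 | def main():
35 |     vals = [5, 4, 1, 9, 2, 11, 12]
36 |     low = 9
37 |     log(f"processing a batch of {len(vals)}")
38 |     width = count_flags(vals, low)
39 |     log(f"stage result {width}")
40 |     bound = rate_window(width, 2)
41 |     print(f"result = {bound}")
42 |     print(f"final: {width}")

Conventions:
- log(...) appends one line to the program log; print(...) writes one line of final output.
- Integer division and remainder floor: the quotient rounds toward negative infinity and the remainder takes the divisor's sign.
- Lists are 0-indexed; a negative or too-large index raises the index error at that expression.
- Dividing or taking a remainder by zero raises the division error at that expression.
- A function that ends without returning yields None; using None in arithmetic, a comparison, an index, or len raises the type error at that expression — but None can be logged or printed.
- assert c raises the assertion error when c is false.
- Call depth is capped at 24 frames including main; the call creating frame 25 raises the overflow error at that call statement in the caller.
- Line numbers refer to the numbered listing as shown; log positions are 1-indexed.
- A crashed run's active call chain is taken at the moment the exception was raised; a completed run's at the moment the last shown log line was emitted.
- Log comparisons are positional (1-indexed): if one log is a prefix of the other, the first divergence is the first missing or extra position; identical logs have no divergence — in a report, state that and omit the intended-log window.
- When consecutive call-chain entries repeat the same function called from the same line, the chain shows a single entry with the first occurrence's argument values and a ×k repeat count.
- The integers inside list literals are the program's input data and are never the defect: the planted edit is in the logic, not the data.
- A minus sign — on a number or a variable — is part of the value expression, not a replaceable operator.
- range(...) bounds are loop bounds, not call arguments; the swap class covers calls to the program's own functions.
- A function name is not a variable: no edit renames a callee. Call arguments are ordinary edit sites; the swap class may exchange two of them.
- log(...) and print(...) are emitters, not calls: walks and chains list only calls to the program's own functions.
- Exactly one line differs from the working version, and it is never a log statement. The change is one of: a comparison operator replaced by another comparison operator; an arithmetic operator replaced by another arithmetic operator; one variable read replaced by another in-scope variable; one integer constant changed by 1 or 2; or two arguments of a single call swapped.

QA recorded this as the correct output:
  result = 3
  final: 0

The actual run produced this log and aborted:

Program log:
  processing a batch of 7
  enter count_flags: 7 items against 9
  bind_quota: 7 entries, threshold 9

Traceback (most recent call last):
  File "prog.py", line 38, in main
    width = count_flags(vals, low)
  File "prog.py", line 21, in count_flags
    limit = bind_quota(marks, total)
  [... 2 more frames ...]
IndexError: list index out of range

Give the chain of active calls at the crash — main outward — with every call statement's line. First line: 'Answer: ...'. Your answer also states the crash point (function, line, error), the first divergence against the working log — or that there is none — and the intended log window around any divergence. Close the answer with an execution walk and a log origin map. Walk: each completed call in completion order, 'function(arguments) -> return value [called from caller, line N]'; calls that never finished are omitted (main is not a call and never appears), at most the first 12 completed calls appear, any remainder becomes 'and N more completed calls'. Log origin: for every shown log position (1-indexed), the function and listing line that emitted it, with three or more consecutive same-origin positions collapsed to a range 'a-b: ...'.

Answer: main -> count_flags (called at line 38) -> bind_quota (called at line 21) -> split_margin (called at line 8).
Key fact: A complete run would log 'hit index 3' next, but this one stopped at 3 lines.
Crash: split_margin, line 3, IndexError.
First divergence: position 4 — after 3 matching lines the faulty run goes silent; intended next line 'hit index 3'.
Intended log window:
  2: enter count_flags: 7 items against 9
  3: bind_quota: 7 entries, threshold 9
  4: hit index 3
  5: rank_cells: inputs 18 and 3
Execution walk:
  (no call completed)
Log line origins:
  1: logged in main at line 37
  2: logged in count_flags at line 20
  3: logged in bind_quota at line 7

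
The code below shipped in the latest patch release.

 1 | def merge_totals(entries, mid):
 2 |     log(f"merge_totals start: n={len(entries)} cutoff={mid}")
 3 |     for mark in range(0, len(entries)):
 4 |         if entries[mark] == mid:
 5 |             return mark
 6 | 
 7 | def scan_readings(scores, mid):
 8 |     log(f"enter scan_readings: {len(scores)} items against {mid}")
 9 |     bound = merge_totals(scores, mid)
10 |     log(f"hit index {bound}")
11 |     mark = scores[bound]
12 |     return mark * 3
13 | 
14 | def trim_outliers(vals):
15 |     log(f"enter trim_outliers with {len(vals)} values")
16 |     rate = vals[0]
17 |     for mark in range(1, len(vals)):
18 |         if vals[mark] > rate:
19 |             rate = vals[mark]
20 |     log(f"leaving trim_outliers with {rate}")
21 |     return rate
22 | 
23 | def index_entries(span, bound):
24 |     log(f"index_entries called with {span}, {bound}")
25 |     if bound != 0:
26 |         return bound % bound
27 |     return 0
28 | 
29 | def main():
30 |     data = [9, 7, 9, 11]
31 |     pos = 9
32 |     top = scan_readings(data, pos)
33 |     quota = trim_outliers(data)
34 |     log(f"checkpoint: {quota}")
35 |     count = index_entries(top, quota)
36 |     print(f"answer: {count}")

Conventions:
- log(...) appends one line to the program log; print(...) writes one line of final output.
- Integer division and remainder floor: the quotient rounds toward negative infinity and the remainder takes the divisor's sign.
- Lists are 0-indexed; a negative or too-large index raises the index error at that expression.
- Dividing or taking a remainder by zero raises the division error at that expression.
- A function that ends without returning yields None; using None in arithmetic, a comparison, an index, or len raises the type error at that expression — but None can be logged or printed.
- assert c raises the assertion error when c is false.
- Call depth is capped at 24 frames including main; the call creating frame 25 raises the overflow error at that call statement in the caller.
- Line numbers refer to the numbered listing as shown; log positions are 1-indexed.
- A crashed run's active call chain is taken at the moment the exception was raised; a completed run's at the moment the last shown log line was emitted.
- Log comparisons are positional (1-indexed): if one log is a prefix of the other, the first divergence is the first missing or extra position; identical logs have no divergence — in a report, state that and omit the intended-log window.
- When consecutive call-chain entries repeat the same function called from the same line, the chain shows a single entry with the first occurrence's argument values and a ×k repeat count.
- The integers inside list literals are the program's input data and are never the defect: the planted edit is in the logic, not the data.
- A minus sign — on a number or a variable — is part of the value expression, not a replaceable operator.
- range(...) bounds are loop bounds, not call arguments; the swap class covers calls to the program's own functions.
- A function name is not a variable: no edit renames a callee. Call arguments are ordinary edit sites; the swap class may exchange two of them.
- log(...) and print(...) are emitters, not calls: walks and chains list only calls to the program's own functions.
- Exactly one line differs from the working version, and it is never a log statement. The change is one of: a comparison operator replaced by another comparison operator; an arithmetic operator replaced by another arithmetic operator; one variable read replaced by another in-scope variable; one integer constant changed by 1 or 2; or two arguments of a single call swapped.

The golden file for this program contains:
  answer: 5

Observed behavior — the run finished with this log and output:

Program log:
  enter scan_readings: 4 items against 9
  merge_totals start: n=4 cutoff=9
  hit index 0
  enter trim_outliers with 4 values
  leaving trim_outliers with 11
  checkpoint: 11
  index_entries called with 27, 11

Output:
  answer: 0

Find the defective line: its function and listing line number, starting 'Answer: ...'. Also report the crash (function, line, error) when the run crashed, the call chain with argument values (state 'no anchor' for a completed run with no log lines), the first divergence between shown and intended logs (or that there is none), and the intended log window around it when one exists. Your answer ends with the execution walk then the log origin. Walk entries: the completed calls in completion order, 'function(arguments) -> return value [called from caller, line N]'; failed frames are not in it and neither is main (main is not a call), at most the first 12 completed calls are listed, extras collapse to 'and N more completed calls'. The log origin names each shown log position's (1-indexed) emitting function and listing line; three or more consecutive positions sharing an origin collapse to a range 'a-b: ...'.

Answer: the defect is in index_entries at line 26.
Core observation: No log line changed; the fault shows up purely in the output.
Call chain: main -> index_entries(27, 11) (called at line 35).
First divergence: none — the logs agree in full.
Execution walk:
  merge_totals([9, 7, 9, 11], 9) -> 0  [called from scan_readings, line 9]
  scan_readings([9, 7, 9, 11], 9) -> 27  [called from main, line 32]
  trim_outliers([9, 7, 9, 11]) -> 11  [called from main, line 33]
  index_entries(27, 11) -> 0  [called from main, line 35]
Log line origins:
  1: logged in scan_readings at line 8
  2: logged in merge_totals at line 2
  3: logged in scan_readings at line 10
  4: logged in trim_outliers at line 15
  5: logged in trim_outliers at line 20
  6: logged in main at line 34
  7: logged in index_entries at line 24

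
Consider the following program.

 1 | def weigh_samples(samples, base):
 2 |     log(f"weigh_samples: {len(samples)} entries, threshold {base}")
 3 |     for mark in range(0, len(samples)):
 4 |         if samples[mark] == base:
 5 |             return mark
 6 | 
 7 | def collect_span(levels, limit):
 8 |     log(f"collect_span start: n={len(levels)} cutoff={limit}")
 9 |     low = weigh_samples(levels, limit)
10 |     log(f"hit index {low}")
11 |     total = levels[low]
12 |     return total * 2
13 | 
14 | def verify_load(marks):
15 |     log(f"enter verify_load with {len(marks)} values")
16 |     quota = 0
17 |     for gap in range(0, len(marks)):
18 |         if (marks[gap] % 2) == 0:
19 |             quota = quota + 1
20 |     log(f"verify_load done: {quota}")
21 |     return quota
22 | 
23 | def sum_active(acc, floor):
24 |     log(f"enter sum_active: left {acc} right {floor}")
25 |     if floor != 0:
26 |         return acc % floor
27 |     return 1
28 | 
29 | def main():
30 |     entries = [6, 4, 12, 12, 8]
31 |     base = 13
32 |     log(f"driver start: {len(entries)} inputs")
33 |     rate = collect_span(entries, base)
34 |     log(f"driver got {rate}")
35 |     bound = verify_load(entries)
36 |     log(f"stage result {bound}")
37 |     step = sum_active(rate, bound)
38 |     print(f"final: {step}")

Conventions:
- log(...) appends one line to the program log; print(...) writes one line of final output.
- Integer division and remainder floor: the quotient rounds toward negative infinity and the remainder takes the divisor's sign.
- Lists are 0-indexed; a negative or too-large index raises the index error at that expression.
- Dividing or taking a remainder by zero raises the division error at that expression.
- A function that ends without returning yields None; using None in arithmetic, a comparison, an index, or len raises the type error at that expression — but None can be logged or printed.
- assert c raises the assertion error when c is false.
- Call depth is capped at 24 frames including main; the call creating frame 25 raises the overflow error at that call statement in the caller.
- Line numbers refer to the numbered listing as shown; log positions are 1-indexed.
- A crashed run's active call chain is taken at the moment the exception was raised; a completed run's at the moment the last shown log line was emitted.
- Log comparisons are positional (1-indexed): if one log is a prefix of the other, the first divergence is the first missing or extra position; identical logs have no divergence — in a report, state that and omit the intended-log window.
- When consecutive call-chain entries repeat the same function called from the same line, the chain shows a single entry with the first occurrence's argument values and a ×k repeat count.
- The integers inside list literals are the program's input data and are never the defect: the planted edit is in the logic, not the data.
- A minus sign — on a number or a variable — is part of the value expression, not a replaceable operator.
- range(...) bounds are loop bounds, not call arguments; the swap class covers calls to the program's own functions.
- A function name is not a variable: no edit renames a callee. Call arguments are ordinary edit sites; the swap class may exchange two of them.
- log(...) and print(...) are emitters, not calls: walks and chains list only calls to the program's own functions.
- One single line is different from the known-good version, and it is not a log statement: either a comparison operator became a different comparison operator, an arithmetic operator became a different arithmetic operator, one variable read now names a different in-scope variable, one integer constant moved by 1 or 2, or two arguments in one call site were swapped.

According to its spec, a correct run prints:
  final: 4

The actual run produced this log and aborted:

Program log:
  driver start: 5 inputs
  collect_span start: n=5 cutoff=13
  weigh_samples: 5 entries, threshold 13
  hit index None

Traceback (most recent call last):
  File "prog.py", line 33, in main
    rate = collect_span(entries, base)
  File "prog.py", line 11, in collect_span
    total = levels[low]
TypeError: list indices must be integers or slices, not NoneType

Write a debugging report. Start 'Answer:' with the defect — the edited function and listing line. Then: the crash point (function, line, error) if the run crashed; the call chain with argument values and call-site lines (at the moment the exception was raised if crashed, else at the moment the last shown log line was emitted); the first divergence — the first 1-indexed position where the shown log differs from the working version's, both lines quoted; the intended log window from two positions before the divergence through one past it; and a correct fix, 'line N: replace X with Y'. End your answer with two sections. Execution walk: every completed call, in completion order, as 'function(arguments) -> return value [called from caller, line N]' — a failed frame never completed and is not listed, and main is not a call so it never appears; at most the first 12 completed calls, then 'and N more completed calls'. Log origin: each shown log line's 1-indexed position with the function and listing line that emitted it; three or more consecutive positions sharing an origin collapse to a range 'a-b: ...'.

Answer: the defect is in main at line 31.
Core observation: The log first diverges at position 2: the faulty run prints 'collect_span start: n=5 cutoff=13' where the working version prints 'collect_span start: n=5 cutoff=12'.
Crash: collect_span, line 11, TypeError.
Call chain: main -> collect_span([6, 4, 12, 12, 8], 13) (called at line 33).
First divergence: position 2 — the shown line 'collect_span start: n=5 cutoff=13' should read 'collect_span start: n=5 cutoff=12'.
Intended log window:
  1: driver start: 5 inputs
  2: collect_span start: n=5 cutoff=12
  3: weigh_samples: 5 entries, threshold 12
Execution walk:
  weigh_samples([6, 4, 12, 12, 8], 13) -> None  [called from collect_span, line 9]
Log line origins:
  1 — main, line 32
  2 — collect_span, line 8
  3 — weigh_samples, line 2
  4 — collect_span, line 10
A correct fix: line 31: replace `13` with `12`.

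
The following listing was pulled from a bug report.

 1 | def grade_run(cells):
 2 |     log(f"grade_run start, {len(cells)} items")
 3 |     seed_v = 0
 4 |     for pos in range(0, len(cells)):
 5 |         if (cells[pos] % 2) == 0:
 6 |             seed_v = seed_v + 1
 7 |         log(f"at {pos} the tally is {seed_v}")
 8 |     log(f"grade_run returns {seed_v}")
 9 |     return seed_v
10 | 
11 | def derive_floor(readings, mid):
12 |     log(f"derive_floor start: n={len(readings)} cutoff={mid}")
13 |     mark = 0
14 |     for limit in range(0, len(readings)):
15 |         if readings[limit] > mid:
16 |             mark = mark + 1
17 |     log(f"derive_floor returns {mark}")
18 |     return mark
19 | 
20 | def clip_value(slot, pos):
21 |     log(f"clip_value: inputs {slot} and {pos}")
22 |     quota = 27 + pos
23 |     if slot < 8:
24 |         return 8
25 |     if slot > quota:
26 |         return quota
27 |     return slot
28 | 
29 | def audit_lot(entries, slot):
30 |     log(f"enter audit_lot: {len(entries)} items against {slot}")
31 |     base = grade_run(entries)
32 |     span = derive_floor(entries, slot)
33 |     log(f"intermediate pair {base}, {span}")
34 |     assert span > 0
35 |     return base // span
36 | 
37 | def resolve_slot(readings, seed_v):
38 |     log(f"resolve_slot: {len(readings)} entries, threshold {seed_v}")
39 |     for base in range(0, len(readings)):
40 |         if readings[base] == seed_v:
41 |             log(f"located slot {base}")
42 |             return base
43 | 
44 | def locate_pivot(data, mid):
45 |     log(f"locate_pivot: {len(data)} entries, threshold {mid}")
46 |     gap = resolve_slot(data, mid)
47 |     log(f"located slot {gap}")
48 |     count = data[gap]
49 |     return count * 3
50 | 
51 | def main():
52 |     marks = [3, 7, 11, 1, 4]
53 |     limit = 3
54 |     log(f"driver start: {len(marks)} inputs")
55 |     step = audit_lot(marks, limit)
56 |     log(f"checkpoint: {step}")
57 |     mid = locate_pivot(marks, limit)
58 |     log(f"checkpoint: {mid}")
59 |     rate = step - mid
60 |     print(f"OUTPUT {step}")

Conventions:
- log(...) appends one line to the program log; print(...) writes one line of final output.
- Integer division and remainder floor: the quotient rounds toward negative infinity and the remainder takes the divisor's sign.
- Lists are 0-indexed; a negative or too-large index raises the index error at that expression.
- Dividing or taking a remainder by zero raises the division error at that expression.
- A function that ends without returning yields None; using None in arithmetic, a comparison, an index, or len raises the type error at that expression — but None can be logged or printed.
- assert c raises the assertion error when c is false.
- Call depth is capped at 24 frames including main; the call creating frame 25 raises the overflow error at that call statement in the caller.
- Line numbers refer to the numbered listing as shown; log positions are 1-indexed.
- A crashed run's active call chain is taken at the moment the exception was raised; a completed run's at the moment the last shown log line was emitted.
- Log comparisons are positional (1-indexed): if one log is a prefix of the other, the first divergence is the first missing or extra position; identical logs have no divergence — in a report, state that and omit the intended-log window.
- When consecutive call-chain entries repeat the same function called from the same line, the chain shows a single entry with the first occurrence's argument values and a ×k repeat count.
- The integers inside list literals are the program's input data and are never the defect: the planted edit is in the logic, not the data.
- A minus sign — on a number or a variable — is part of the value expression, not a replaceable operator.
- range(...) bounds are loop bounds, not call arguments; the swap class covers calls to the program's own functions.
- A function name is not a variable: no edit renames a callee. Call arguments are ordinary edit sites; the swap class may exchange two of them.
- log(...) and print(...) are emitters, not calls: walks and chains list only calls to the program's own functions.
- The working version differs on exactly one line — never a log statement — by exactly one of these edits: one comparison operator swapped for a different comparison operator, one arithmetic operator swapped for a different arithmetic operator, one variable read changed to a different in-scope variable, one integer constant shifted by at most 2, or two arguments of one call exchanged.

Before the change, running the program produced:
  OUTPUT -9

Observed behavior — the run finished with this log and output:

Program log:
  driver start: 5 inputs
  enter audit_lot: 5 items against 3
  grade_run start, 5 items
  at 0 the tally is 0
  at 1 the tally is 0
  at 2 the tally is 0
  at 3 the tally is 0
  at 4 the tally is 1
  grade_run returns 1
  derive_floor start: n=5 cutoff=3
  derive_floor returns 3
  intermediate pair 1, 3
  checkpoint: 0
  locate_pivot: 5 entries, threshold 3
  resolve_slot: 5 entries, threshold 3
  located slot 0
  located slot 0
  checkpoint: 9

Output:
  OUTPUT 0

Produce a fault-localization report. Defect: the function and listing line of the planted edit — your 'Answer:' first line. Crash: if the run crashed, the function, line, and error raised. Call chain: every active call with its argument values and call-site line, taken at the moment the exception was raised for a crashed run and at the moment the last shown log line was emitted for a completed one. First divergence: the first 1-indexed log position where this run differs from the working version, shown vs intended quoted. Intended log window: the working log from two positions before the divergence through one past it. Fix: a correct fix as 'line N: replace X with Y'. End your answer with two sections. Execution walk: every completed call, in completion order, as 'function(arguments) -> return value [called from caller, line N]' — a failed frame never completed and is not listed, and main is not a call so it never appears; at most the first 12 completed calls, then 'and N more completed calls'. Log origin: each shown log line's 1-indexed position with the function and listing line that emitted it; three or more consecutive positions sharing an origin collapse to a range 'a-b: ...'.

Answer: the defect is in main at line 60.
The tell: Every logged value matches the working version; the printed result is what differs.
Call chain: main.
First divergence: there is none — every log position agrees.
Execution walk:
  grade_run([3, 7, 11, 1, 4]) -> 1  [called from audit_lot, line 31]
  derive_floor([3, 7, 11, 1, 4], 3) -> 3  [called from audit_lot, line 32]
  audit_lot([3, 7, 11, 1, 4], 3) -> 0  [called from main, line 55]
  resolve_slot([3, 7, 11, 1, 4], 3) -> 0  [called from locate_pivot, line 46]
  locate_pivot([3, 7, 11, 1, 4], 3) -> 9  [called from main, line 57]
Log line origins:
  1: from main, line 54
  2: from audit_lot, line 30
  3: from grade_run, line 2
  4-8: from grade_run, line 7
  9: from grade_run, line 8
  10: from derive_floor, line 12
  11: from derive_floor, line 17
  12: from audit_lot, line 33
  13: from main, line 56
  14: from locate_pivot, line 45
  15: from resolve_slot, line 38
  16: from resolve_slot, line 41
  17: from locate_pivot, line 47
  18: from main, line 58
A correct fix: line 60: replace `step` with `rate`.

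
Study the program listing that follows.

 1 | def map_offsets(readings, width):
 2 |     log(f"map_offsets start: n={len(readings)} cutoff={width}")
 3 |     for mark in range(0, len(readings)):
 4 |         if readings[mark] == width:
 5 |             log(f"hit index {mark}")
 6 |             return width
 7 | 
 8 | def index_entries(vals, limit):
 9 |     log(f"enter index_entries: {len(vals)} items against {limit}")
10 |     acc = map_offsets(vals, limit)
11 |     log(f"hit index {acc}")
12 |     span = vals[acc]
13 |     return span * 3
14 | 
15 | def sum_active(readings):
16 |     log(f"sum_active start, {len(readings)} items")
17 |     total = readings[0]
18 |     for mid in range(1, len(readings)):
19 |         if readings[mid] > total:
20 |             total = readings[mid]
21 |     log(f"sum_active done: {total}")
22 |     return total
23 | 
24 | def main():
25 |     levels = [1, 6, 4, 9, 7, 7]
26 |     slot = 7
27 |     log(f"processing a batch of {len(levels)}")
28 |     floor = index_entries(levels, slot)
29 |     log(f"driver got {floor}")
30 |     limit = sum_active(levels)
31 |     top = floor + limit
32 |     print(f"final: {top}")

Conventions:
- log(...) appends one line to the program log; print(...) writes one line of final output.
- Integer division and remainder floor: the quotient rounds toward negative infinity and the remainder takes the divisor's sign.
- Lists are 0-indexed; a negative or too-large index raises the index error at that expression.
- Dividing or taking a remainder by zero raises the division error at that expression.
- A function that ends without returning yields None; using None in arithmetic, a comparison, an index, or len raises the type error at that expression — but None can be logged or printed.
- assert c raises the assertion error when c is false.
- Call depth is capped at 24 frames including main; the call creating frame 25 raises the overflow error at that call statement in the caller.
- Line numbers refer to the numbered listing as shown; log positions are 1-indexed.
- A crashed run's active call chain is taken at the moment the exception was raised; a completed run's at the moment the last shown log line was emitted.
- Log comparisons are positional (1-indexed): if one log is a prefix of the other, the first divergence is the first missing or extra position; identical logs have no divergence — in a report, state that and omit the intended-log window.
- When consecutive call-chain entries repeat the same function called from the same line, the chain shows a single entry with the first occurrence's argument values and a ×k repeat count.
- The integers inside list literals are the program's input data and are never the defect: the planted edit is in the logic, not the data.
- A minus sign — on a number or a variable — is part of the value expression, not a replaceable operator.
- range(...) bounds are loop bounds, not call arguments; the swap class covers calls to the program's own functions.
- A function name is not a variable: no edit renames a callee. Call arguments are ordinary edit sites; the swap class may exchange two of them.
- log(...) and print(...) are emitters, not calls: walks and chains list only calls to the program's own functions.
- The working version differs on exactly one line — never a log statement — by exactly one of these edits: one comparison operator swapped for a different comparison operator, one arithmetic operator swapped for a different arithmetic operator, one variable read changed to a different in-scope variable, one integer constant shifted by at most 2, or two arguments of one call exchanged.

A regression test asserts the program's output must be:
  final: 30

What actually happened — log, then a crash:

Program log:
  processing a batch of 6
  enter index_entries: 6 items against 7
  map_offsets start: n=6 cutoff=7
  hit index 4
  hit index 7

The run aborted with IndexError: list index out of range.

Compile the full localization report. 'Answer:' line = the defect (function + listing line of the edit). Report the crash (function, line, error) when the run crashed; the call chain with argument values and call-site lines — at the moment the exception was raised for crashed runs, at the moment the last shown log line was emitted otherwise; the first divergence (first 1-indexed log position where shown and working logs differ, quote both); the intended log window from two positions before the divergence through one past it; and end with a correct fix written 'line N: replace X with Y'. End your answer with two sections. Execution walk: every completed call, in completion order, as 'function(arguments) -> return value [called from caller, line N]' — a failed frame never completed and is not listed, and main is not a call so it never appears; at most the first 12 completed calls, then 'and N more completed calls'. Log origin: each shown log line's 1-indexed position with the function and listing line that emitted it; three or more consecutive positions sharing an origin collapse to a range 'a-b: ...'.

Answer: the defect is in map_offsets at line 6.
The tell: The log first diverges at position 5: the faulty run prints 'hit index 7' where the working version prints 'hit index 4'.
Crash: index_entries, line 12, IndexError.
Call chain: main -> index_entries([1, 6, 4, 9, 7, 7], 7) (called at line 28).
First divergence: position 5; shown 'hit index 7' vs intended 'hit index 4'.
Intended log window:
  3: map_offsets start: n=6 cutoff=7
  4: hit index 4
  5: hit index 4
  6: driver got 21
Execution walk:
  map_offsets([1, 6, 4, 9, 7, 7], 7) -> 7  [called from index_entries, line 10]
Log line origins:
  1 — main, line 27
  2 — index_entries, line 9
  3 — map_offsets, line 2
  4 — map_offsets, line 5
  5 — index_entries, line 11
A correct fix: line 6: replace `width` with `mark`.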